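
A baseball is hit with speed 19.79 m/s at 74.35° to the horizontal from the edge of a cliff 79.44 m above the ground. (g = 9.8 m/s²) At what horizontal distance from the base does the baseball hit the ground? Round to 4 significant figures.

Components: v_x = 19.79 cos 74.35° = 5.3386 m/s, v_y = 19.79 sin 74.35° = 19.056 m/s.
Vertical: 0 = 79.44 + 19.056 t − ½(9.8) t² ⇒ 4.900 t² − 19.056 t − 79.44 = 0.
t = [19.056 + √(363.13 + 1557.0)] / 9.800 = 6.4158 s.
Horizontal: R = v_x · t = 5.3386 × 6.4158 = 34.25 m.

34.25 m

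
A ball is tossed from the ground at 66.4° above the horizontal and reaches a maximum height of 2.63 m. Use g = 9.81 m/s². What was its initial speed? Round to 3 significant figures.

7.84 m/s

At maximum height v_y = 0, so (v₀ sin θ)² = 2 g H.
v₀ sin 66.4° = √(2 × 9.81 × 2.63) = 7.183 m/s.
v₀ = 7.183 / sin 66.4° = 7.183 / 0.9164 = 7.84 m/s.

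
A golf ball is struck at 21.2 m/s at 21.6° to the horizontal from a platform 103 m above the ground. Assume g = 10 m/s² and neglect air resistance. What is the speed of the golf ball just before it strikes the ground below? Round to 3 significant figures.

v_x = 21.2 cos 21.6° = 19.71 m/s is unchanged throughout.
For the vertical component, v_y² = v_y0² + 2 g h = (7.804)² + 2×10×103 = 2121, so |v_y| = 46.05 m/s.
Impact speed = √(v_x² + v_y²) = √(388.5 + 2121) = 50.1 m/s.

50.1 m/s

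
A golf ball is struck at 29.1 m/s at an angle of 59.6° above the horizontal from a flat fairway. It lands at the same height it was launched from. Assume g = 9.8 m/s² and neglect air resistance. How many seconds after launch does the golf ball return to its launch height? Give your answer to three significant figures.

5.12 s

Vertical component: v_y = 29.1 sin 59.6° = 25.10 m/s.
For a projectile landing at launch height, time of flight is t = 2 v_y / g = 2 × 25.10 / 9.8 = 5.12 s.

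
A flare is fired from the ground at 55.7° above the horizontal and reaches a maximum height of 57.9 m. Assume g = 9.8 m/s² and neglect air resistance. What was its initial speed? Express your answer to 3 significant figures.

At maximum height v_y = 0, so (v₀ sin θ)² = 2 g H.
v₀ sin 55.7° = √(2 × 9.8 × 57.9) = 33.69 m/s.
v₀ = 33.69 / sin 55.7° = 33.69 / 0.8261 = 40.8 m/s.

40.8 m/s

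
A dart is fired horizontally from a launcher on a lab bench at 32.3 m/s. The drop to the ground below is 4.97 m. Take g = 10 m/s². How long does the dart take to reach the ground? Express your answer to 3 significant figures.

The horizontal speed doesn't affect the fall. With v_y0 = 0, h = ½ g t².
t = √(2 × 4.97 / 10) = √0.9940 = 0.997 s.

0.997 s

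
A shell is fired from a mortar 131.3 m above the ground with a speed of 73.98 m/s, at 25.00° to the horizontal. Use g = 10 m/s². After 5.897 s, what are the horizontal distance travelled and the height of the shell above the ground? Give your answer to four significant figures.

x = 395.4 m, y = 141.8 m

v_x = 73.98 cos 25.00° = 67.049 m/s; v_y0 = 73.98 sin 25.00° = 31.265 m/s.
x = v_x t = 67.049 × 5.897 = 395.4 m.
y = 131.3 + v_y0 t − ½ g t² = 141.8 m.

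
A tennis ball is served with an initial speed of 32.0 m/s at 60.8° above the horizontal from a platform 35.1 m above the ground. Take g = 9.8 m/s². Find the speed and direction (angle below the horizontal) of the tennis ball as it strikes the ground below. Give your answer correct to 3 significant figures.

v_x = 32.0 cos 60.8° = 15.61 m/s (constant).
|v_y| at impact = √((27.93)² + 2×9.8×35.1) = 38.32 m/s.
Speed = √(15.61² + 38.32²) = 41.4 m/s; angle = arctan(38.32/15.61) = 67.8° below horizontal.

41.4 m/s at 67.8° below the horizontal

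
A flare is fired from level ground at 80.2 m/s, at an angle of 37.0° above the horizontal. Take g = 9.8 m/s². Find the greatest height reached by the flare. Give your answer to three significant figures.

Vertical component of launch velocity: v_y = 80.2 sin 37.0° = 48.27 m/s.
At the highest point the vertical velocity is zero, so v_y² = 2 g h_max.
h_max = (48.27)² / (2 × 9.8) = 2330 / 19.60 = 119 m.

119 m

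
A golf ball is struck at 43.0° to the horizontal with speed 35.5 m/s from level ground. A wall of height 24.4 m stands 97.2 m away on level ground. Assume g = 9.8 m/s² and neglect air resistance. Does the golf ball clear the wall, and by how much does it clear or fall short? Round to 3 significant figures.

v_x = 35.5 cos 43.0° = 25.96 m/s; v_y0 = 35.5 sin 43.0° = 24.21 m/s.
Time to reach the wall: t = 97.2 / 25.96 = 3.744 s.
Height at that point: y = 24.21×3.744 − 4.900×3.744² = 21.96 m.
That is 24.4 − 21.96 = 2.44 m below the top of the wall, so the golf ball does not clear it.

No — it falls 2.44 m short of clearing the wall.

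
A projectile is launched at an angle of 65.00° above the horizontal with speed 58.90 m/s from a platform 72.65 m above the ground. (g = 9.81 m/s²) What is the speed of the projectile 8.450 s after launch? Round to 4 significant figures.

v_x = 58.90 cos 65.00° = 24.892 m/s (constant).
v_y(t) = 58.90 sin 65.00° − g t = 53.382 − 9.81 × 8.450 = -29.512 m/s.
Speed = √(v_x² + v_y²) = √(619.61 + 870.96) = 38.61 m/s.

38.61 m/s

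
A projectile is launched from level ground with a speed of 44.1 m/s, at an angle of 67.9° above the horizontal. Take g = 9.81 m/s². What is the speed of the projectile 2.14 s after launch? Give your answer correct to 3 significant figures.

v_x = 44.1 cos 67.9° = 16.59 m/s (constant).
v_y(t) = 44.1 sin 67.9° − g t = 40.86 − 9.81 × 2.14 = 19.87 m/s.
Speed = √(v_x² + v_y²) = √(275.2 + 394.8) = 25.9 m/s.

25.9 m/s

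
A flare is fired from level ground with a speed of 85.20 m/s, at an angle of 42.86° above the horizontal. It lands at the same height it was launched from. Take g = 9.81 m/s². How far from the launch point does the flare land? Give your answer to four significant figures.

Components: v_x = 85.20 cos 42.86° = 62.453 m/s, v_y = 85.20 sin 42.86° = 57.954 m/s.
Time of flight (same landing height): t = 2 v_y / g = 2 × 57.954 / 9.81 = 11.815 s.
Range: R = v_x · t = 62.453 × 11.815 = 737.9 m.

737.9 m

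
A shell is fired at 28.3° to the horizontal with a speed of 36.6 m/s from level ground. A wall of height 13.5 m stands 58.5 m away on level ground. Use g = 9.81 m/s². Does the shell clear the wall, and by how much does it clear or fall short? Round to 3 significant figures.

Yes — it clears the wall by 1.83 m.

v_x = 36.6 cos 28.3° = 32.23 m/s; v_y0 = 36.6 sin 28.3° = 17.35 m/s.
Time to reach the wall: t = 58.5 / 32.23 = 1.815 s.
Height at that point: y = 17.35×1.815 − 4.905×1.815² = 15.33 m.
That is 15.33 − 13.5 = 1.83 m above the top of the wall, so the shell clears it.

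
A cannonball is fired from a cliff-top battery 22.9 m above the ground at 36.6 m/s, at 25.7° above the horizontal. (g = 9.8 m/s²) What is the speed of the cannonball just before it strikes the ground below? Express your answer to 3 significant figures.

v_x = 36.6 cos 25.7° = 32.98 m/s is unchanged throughout.
For the vertical component, v_y² = v_y0² + 2 g h = (15.87)² + 2×9.8×22.9 = 700.7, so |v_y| = 26.47 m/s.
Impact speed = √(v_x² + v_y²) = √(1088 + 700.7) = 42.3 m/s.

42.3 m/s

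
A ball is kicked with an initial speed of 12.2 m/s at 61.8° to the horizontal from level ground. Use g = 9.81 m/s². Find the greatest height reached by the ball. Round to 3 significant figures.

5.89 m

Vertical component of launch velocity: v_y = 12.2 sin 61.8° = 10.75 m/s.
At the highest point the vertical velocity is zero, so v_y² = 2 g h_max.
h_max = (10.75)² / (2 × 9.81) = 115.6 / 19.62 = 5.89 m.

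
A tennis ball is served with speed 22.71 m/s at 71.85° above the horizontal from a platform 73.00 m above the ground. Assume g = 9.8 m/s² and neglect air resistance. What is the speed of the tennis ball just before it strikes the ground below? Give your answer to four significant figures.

v_x = 22.71 cos 71.85° = 7.0743 m/s is unchanged throughout.
For the vertical component, v_y² = v_y0² + 2 g h = (21.580)² + 2×9.8×73.00 = 1896.5, so |v_y| = 43.549 m/s.
Impact speed = √(v_x² + v_y²) = √(50.046 + 1896.5) = 44.12 m/s.

44.12 m/s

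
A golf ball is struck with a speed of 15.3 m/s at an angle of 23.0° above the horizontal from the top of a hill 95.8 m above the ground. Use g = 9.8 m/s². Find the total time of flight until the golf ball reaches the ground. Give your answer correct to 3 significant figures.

Vertical component: v_y = 15.3 sin 23.0° = 5.978 m/s.
Taking up as positive with launch at y = 95.8 m, landing at y = 0: 0 = 95.8 + 5.978 t − ½(9.8) t².
Solving 4.900 t² − 5.978 t − 95.8 = 0 gives t = [5.978 + √(5.978² + 4·4.900·95.8)] / 9.800 = 5.07 s.

5.07 s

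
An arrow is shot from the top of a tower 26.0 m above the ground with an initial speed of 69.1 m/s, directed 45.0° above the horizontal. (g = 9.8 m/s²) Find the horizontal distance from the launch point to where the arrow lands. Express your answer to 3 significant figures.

Components: v_x = 69.1 cos 45.0° = 48.86 m/s, v_y = 69.1 sin 45.0° = 48.86 m/s.
Vertical: 0 = 26.0 + 48.86 t − ½(9.8) t² ⇒ 4.900 t² − 48.86 t − 26.0 = 0.
t = [48.86 + √(2387 + 509.6)] / 9.800 = 10.48 s.
Horizontal: R = v_x · t = 48.86 × 10.48 = 512 m.

512 m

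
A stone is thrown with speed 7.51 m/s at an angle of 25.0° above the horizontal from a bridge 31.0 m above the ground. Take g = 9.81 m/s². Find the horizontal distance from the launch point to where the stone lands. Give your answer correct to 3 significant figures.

19.5 m

Components: v_x = 7.51 cos 25.0° = 6.806 m/s, v_y = 7.51 sin 25.0° = 3.174 m/s.
Vertical: 0 = 31.0 + 3.174 t − ½(9.81) t² ⇒ 4.905 t² − 3.174 t − 31.0 = 0.
t = [3.174 + √(10.07 + 608.2)] / 9.810 = 2.858 s.
Horizontal: R = v_x · t = 6.806 × 2.858 = 19.5 m.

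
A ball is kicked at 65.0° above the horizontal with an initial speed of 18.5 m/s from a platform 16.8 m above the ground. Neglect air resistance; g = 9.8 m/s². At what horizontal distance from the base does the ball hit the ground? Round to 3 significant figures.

33.1 m

Components: v_x = 18.5 cos 65.0° = 7.818 m/s, v_y = 18.5 sin 65.0° = 16.77 m/s.
Vertical: 0 = 16.8 + 16.77 t − ½(9.8) t² ⇒ 4.900 t² − 16.77 t − 16.8 = 0.
t = [16.77 + √(281.2 + 329.3)] / 9.800 = 4.232 s.
Horizontal: R = v_x · t = 7.818 × 4.232 = 33.1 m.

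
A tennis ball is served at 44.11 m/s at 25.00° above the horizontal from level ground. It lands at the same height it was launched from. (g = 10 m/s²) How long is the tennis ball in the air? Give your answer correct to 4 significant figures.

Vertical component: v_y = 44.11 sin 25.00° = 18.642 m/s.
For a projectile landing at launch height, time of flight is t = 2 v_y / g = 2 × 18.642 / 10 = 3.728 s.

3.728 s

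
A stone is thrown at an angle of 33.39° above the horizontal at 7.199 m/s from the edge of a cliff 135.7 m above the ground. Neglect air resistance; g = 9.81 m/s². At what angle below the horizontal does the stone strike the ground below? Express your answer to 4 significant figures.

83.37°

v_x = 7.199 cos 33.39° = 6.0108 m/s.
At impact |v_y| = √(v_y0² + 2 g h) = √(3.9619² + 2×9.81×135.7) = 51.751 m/s.
Angle below horizontal = arctan(|v_y| / v_x) = arctan(51.751 / 6.0108) = 83.37°.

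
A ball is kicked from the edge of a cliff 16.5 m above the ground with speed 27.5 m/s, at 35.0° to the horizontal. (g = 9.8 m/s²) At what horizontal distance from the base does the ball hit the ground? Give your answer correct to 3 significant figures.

Components: v_x = 27.5 cos 35.0° = 22.53 m/s, v_y = 27.5 sin 35.0° = 15.77 m/s.
Vertical: 0 = 16.5 + 15.77 t − ½(9.8) t² ⇒ 4.900 t² − 15.77 t − 16.5 = 0.
t = [15.77 + √(248.7 + 323.4)] / 9.800 = 4.050 s.
Horizontal: R = v_x · t = 22.53 × 4.050 = 91.2 m.

91.2 m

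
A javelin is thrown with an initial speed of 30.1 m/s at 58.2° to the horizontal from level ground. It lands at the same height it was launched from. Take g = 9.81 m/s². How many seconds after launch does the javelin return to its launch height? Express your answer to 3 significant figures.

Vertical component: v_y = 30.1 sin 58.2° = 25.58 m/s.
For a projectile landing at launch height, time of flight is t = 2 v_y / g = 2 × 25.58 / 9.81 = 5.22 s.

5.22 s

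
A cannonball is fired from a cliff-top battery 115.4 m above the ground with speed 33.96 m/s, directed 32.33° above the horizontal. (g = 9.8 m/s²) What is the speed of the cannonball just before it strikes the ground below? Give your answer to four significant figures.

v_x = 33.96 cos 32.33° = 28.696 m/s is unchanged throughout.
For the vertical component, v_y² = v_y0² + 2 g h = (18.162)² + 2×9.8×115.4 = 2591.7, so |v_y| = 50.909 m/s.
Impact speed = √(v_x² + v_y²) = √(823.46 + 2591.7) = 58.44 m/s.

58.44 m/s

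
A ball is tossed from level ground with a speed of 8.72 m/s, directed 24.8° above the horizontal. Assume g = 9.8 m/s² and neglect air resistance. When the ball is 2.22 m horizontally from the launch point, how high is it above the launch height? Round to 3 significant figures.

v_x = 8.72 cos 24.8° = 7.916 m/s, v_y0 = 8.72 sin 24.8° = 3.658 m/s.
Time to reach x = 2.22 m: t = x / v_x = 2.22 / 7.916 = 0.2804 s.
y = v_y0 t − ½ g t² = 3.658×0.2804 − 4.900×0.2804² = 0.640 m.

0.640 m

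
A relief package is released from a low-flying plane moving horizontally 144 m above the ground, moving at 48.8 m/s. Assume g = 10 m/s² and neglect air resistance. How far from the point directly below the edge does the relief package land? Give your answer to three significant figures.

262 m

Initial vertical velocity is zero, so the fall time comes from h = ½ g t²: t = √(2 × 144 / 10) = 5.367 s.
Horizontal motion is uniform at 48.8 m/s, so x = 48.8 × 5.367 = 262 m.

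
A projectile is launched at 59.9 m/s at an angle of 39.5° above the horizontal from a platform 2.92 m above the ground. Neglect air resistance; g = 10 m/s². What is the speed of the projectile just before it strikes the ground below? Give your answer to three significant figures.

60.4 m/s

v_x = 59.9 cos 39.5° = 46.22 m/s is unchanged throughout.
For the vertical component, v_y² = v_y0² + 2 g h = (38.10)² + 2×10×2.92 = 1510, so |v_y| = 38.86 m/s.
Impact speed = √(v_x² + v_y²) = √(2136 + 1510) = 60.4 m/s.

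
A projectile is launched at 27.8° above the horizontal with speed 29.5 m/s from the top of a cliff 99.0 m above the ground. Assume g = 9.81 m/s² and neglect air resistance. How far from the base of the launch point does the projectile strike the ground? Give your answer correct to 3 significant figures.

159 m

Components: v_x = 29.5 cos 27.8° = 26.10 m/s, v_y = 29.5 sin 27.8° = 13.76 m/s.
Vertical: 0 = 99.0 + 13.76 t − ½(9.81) t² ⇒ 4.905 t² − 13.76 t − 99.0 = 0.
t = [13.76 + √(189.3 + 1942)] / 9.810 = 6.109 s.
Horizontal: R = v_x · t = 26.10 × 6.109 = 159 m.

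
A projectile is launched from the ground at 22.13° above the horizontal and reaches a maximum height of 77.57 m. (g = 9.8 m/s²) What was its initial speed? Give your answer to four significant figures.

At maximum height v_y = 0, so (v₀ sin θ)² = 2 g H.
v₀ sin 22.13° = √(2 × 9.8 × 77.57) = 38.992 m/s.
v₀ = 38.992 / sin 22.13° = 38.992 / 0.3767 = 103.5 m/s.

103.5 m/s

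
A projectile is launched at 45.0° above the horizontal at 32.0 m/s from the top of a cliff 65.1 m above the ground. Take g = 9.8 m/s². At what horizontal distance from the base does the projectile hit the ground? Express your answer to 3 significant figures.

Components: v_x = 32.0 cos 45.0° = 22.63 m/s, v_y = 32.0 sin 45.0° = 22.63 m/s.
Vertical: 0 = 65.1 + 22.63 t − ½(9.8) t² ⇒ 4.900 t² − 22.63 t − 65.1 = 0.
t = [22.63 + √(512.1 + 1276)] / 9.800 = 6.624 s.
Horizontal: R = v_x · t = 22.63 × 6.624 = 150 m.

150 m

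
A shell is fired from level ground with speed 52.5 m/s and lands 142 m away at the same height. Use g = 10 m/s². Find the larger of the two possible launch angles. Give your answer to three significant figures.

74.5°

Level-ground range: R = v₀² sin(2θ)/g ⇒ sin 2θ = R g / v₀² = 142×10/52.5² = 0.5152.
2θ = arcsin(0.5152) = 31.01° or 180° − 31.01° = 148.99°.
So θ = 15.5° or θ = 74.5°.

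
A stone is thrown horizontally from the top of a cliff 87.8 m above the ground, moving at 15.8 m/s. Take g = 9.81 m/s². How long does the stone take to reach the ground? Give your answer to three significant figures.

4.23 s

The horizontal speed doesn't affect the fall. With v_y0 = 0, h = ½ g t².
t = √(2 × 87.8 / 9.81) = √17.90 = 4.23 s.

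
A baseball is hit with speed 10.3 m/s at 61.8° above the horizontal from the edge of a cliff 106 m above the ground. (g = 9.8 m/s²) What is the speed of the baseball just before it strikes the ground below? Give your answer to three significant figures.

46.7 m/s

v_x = 10.3 cos 61.8° = 4.867 m/s is unchanged throughout.
For the vertical component, v_y² = v_y0² + 2 g h = (9.077)² + 2×9.8×106 = 2160, so |v_y| = 46.48 m/s.
Impact speed = √(v_x² + v_y²) = √(23.69 + 2160) = 46.7 m/s.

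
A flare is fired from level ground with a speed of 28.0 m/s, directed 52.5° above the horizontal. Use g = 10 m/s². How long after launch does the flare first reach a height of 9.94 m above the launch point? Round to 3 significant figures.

v_y0 = 28.0 sin 52.5° = 22.21 m/s.
Set y = v_y0 t − ½ g t² = 9.94: 5.000 t² − 22.21 t + 9.94 = 0.
t = [22.21 ± √(493.3 − 198.8)] / 10 = (22.21 ± 17.16) / 10, giving t = 0.505 s or t = 3.94 s.
The flare is on the way up at the first time, so t = 0.505 s.

0.505 s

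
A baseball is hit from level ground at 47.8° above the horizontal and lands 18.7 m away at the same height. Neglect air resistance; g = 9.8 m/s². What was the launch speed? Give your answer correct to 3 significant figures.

13.6 m/s

On level ground, R = v₀² sin(2θ) / g, so v₀ = √(R g / sin 2θ).
sin(2 × 47.8°) = 0.9952.
v₀ = √(18.7 × 9.8 / 0.9952) = √184.1 = 13.6 m/s.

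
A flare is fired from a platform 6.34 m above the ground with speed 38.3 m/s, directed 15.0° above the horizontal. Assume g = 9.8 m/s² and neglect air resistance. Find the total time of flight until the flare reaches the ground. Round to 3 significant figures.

Vertical component: v_y = 38.3 sin 15.0° = 9.913 m/s.
Taking up as positive with launch at y = 6.34 m, landing at y = 0: 0 = 6.34 + 9.913 t − ½(9.8) t².
Solving 4.900 t² − 9.913 t − 6.34 = 0 gives t = [9.913 + √(9.913² + 4·4.900·6.34)] / 9.800 = 2.53 s.

2.53 s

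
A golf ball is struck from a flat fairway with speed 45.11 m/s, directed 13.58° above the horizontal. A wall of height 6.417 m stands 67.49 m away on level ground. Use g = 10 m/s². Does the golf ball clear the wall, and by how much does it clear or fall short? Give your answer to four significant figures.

No — it falls 1.959 m short of clearing the wall.

v_x = 45.11 cos 13.58° = 43.849 m/s; v_y0 = 45.11 sin 13.58° = 10.592 m/s.
Time to reach the wall: t = 67.49 / 43.849 = 1.5391 s.
Height at that point: y = 10.592×1.5391 − 5.000×1.5391² = 4.4580 m.
That is 6.417 − 4.4580 = 1.959 m below the top of the wall, so the golf ball does not clear it.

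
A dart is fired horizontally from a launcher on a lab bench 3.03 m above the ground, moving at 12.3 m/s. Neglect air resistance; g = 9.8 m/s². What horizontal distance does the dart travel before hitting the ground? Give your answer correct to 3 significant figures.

Initial vertical velocity is zero, so the fall time comes from h = ½ g t²: t = √(2 × 3.03 / 9.8) = 0.7864 s.
Horizontal motion is uniform at 12.3 m/s, so x = 12.3 × 0.7864 = 9.67 m.

9.67 m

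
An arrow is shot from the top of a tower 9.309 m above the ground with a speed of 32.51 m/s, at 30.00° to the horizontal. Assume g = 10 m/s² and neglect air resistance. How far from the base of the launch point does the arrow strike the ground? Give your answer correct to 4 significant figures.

105.5 m

Components: v_x = 32.51 cos 30.00° = 28.154 m/s, v_y = 32.51 sin 30.00° = 16.255 m/s.
Vertical: 0 = 9.309 + 16.255 t − ½(10) t² ⇒ 5.000 t² − 16.255 t − 9.309 = 0.
t = [16.255 + √(264.23 + 186.18)] / 10.00 = 3.7478 s.
Horizontal: R = v_x · t = 28.154 × 3.7478 = 105.5 m.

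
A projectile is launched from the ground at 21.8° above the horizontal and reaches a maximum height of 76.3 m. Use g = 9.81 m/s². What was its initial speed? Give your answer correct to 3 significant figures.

At maximum height v_y = 0, so (v₀ sin θ)² = 2 g H.
v₀ sin 21.8° = √(2 × 9.81 × 76.3) = 38.69 m/s.
v₀ = 38.69 / sin 21.8° = 38.69 / 0.3714 = 104 m/s.

104 m/s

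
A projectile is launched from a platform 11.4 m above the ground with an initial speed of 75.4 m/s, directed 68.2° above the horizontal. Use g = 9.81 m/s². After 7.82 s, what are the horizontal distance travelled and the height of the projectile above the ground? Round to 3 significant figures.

v_x = 75.4 cos 68.2° = 28.00 m/s; v_y0 = 75.4 sin 68.2° = 70.01 m/s.
x = v_x t = 28.00 × 7.82 = 219 m.
y = 11.4 + v_y0 t − ½ g t² = 259 m.

x = 219 m, y = 259 m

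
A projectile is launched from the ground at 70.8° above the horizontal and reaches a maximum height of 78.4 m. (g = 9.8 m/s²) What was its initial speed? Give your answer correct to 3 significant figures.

At maximum height v_y = 0, so (v₀ sin θ)² = 2 g H.
v₀ sin 70.8° = √(2 × 9.8 × 78.4) = 39.20 m/s.
v₀ = 39.20 / sin 70.8° = 39.20 / 0.9444 = 41.5 m/s.

41.5 m/s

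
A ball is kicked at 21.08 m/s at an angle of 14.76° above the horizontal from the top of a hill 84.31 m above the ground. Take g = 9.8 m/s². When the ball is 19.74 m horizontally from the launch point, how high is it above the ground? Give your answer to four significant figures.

84.92 m

v_x = 21.08 cos 14.76° = 20.384 m/s, v_y0 = 21.08 sin 14.76° = 5.3706 m/s.
Time to reach x = 19.74 m: t = x / v_x = 19.74 / 20.384 = 0.96841 s.
y = 84.31 + v_y0 t − ½ g t² = 84.31 + 5.3706×0.96841 − 4.900×0.96841² = 84.92 m.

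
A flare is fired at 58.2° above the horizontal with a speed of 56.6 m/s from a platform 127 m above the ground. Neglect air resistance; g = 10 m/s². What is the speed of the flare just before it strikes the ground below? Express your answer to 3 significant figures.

v_x = 56.6 cos 58.2° = 29.83 m/s is unchanged throughout.
For the vertical component, v_y² = v_y0² + 2 g h = (48.10)² + 2×10×127 = 4854, so |v_y| = 69.67 m/s.
Impact speed = √(v_x² + v_y²) = √(889.8 + 4854) = 75.8 m/s.

75.8 m/s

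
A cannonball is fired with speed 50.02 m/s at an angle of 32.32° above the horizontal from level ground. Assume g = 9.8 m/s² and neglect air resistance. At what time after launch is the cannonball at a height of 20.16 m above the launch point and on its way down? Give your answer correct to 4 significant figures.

4.554 s

v_y0 = 50.02 sin 32.32° = 26.743 m/s.
Set y = v_y0 t − ½ g t² = 20.16: 4.900 t² − 26.743 t + 20.16 = 0.
t = [26.743 ± √(715.19 − 395.14)] / 9.8 = (26.743 ± 17.890) / 9.8, giving t = 0.9034 s or t = 4.554 s.
On the way down corresponds to the larger root: t = 4.554 s.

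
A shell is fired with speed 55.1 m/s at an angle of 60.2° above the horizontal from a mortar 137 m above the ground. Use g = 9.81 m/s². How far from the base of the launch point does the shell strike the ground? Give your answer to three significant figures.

330 m

Components: v_x = 55.1 cos 60.2° = 27.38 m/s, v_y = 55.1 sin 60.2° = 47.81 m/s.
Vertical: 0 = 137 + 47.81 t − ½(9.81) t² ⇒ 4.905 t² − 47.81 t − 137 = 0.
t = [47.81 + √(2286 + 2688)] / 9.810 = 12.06 s.
Horizontal: R = v_x · t = 27.38 × 12.06 = 330 m.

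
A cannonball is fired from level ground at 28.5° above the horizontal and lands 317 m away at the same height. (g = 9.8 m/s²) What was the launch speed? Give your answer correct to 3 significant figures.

On level ground, R = v₀² sin(2θ) / g, so v₀ = √(R g / sin 2θ).
sin(2 × 28.5°) = 0.8387.
v₀ = √(317 × 9.8 / 0.8387) = √3704 = 60.9 m/s.

60.9 m/s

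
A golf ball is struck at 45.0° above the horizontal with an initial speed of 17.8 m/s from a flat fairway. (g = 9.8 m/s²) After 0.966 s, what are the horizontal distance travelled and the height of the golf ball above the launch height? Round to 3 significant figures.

x = 12.2 m, y = 7.59 m

v_x = 17.8 cos 45.0° = 12.59 m/s; v_y0 = 17.8 sin 45.0° = 12.59 m/s.
x = v_x t = 12.59 × 0.966 = 12.2 m.
y = v_y0 t − ½ g t² = 12.59×0.966 − 4.900×0.966² = 7.59 m.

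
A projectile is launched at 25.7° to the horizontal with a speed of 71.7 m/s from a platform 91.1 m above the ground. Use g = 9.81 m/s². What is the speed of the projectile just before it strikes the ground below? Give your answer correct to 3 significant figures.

83.2 m/s

v_x = 71.7 cos 25.7° = 64.61 m/s is unchanged throughout.
For the vertical component, v_y² = v_y0² + 2 g h = (31.09)² + 2×9.81×91.1 = 2754, so |v_y| = 52.48 m/s.
Impact speed = √(v_x² + v_y²) = √(4174 + 2754) = 83.2 m/s.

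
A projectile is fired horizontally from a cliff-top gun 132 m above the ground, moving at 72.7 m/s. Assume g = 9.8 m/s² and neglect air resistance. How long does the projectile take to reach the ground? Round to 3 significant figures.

The horizontal speed doesn't affect the fall. With v_y0 = 0, h = ½ g t².
t = √(2 × 132 / 9.8) = √26.94 = 5.19 s.

5.19 s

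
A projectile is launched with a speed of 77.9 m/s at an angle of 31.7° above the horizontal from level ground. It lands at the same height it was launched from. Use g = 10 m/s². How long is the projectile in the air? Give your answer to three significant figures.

Vertical component: v_y = 77.9 sin 31.7° = 40.93 m/s.
For a projectile landing at launch height, time of flight is t = 2 v_y / g = 2 × 40.93 / 10 = 8.19 s.

8.19 s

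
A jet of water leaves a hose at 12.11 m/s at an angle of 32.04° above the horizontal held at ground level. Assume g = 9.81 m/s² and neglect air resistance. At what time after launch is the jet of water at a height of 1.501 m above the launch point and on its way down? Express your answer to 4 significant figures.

v_y0 = 12.11 sin 32.04° = 6.4245 m/s.
Set y = v_y0 t − ½ g t² = 1.501: 4.905 t² − 6.4245 t + 1.501 = 0.
t = [6.4245 ± √(41.274 − 29.450)] / 9.81 = (6.4245 ± 3.4386) / 9.81, giving t = 0.3044 s or t = 1.005 s.
On the way down corresponds to the larger root: t = 1.005 s.

1.005 s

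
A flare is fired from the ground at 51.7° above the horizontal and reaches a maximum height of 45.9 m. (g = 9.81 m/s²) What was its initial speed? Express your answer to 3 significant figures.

38.2 m/s

At maximum height v_y = 0, so (v₀ sin θ)² = 2 g H.
v₀ sin 51.7° = √(2 × 9.81 × 45.9) = 30.01 m/s.
v₀ = 30.01 / sin 51.7° = 30.01 / 0.7848 = 38.2 m/s.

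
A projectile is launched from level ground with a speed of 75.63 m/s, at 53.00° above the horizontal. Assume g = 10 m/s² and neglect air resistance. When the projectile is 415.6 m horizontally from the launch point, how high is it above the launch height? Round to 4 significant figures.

v_x = 75.63 cos 53.00° = 45.515 m/s, v_y0 = 75.63 sin 53.00° = 60.401 m/s.
Time to reach x = 415.6 m: t = x / v_x = 415.6 / 45.515 = 9.1311 s.
y = v_y0 t − ½ g t² = 60.401×9.1311 − 5.000×9.1311² = 134.6 m.

134.6 m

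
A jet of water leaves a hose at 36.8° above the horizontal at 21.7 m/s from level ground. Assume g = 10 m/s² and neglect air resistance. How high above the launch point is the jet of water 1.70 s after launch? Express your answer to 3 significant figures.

7.65 m

v_y0 = 21.7 sin 36.8° = 13.00 m/s.
y(t) = v_y0 t − ½ g t² = 13.00×1.70 − 5.000×1.70² = 7.65 m.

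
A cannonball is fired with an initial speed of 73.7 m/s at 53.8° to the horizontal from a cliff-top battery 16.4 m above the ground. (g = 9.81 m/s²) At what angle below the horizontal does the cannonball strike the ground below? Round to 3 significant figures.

v_x = 73.7 cos 53.8° = 43.53 m/s.
At impact |v_y| = √(v_y0² + 2 g h) = √(59.47² + 2×9.81×16.4) = 62.12 m/s.
Angle below horizontal = arctan(|v_y| / v_x) = arctan(62.12 / 43.53) = 55.0°.

55.0°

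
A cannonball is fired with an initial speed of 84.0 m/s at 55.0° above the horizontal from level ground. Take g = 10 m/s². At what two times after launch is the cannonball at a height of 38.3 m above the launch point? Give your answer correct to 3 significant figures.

v_y0 = 84.0 sin 55.0° = 68.81 m/s.
Set y = v_y0 t − ½ g t² = 38.3: 5.000 t² − 68.81 t + 38.3 = 0.
t = [68.81 ± √(4735 − 766.0)] / 10 = (68.81 ± 63.00) / 10, giving t = 0.581 s or t = 13.2 s.
So the cannonball is at 38.3 m at t = 0.581 s (rising) and t = 13.2 s (falling).

0.581 s and 13.2 s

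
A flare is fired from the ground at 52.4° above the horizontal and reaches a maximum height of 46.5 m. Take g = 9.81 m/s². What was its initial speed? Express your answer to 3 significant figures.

At maximum height v_y = 0, so (v₀ sin θ)² = 2 g H.
v₀ sin 52.4° = √(2 × 9.81 × 46.5) = 30.20 m/s.
v₀ = 30.20 / sin 52.4° = 30.20 / 0.7923 = 38.1 m/s.

38.1 m/s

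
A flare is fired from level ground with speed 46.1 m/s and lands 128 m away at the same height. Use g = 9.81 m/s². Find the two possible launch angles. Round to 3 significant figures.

Level-ground range: R = v₀² sin(2θ)/g ⇒ sin 2θ = R g / v₀² = 128×9.81/46.1² = 0.5908.
2θ = arcsin(0.5908) = 36.21° or 180° − 36.21° = 143.79°.
So θ = 18.1° or θ = 71.9°.

18.1° and 71.9°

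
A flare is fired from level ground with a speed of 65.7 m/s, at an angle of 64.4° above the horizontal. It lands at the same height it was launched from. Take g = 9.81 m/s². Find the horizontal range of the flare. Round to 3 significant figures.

For level ground, R = v₀² sin(2θ) / g.
sin(2 × 64.4°) = sin 128.8° = 0.7793.
R = (65.7)² × 0.7793 / 9.81 = 343 m.

343 m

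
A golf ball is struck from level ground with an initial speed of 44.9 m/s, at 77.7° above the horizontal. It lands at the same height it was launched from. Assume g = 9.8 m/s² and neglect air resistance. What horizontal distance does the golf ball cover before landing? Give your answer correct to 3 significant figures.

85.6 m

For level ground, R = v₀² sin(2θ) / g.
sin(2 × 77.7°) = sin 155.4° = 0.4163.
R = (44.9)² × 0.4163 / 9.8 = 85.6 m.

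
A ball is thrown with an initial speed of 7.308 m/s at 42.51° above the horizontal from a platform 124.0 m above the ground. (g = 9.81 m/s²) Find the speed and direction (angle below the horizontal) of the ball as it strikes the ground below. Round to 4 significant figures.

v_x = 7.308 cos 42.51° = 5.3872 m/s (constant).
|v_y| at impact = √((4.9382)² + 2×9.81×124.0) = 49.571 m/s.
Speed = √(5.3872² + 49.571²) = 49.86 m/s; angle = arctan(49.571/5.3872) = 83.80° below horizontal.

49.86 m/s at 83.80° below the horizontal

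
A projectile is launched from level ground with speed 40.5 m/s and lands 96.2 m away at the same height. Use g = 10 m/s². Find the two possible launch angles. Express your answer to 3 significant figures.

18.0° and 72.0°

Level-ground range: R = v₀² sin(2θ)/g ⇒ sin 2θ = R g / v₀² = 96.2×10/40.5² = 0.5865.
2θ = arcsin(0.5865) = 35.91° or 180° − 35.91° = 144.09°.
So θ = 18.0° or θ = 72.0°.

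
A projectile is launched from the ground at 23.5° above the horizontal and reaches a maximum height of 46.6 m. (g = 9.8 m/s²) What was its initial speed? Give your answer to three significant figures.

75.8 m/s

At maximum height v_y = 0, so (v₀ sin θ)² = 2 g H.
v₀ sin 23.5° = √(2 × 9.8 × 46.6) = 30.22 m/s.
v₀ = 30.22 / sin 23.5° = 30.22 / 0.3987 = 75.8 m/s.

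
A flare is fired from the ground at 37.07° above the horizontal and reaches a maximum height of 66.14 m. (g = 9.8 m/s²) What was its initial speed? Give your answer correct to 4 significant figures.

59.73 m/s

At maximum height v_y = 0, so (v₀ sin θ)² = 2 g H.
v₀ sin 37.07° = √(2 × 9.8 × 66.14) = 36.005 m/s.
v₀ = 36.005 / sin 37.07° = 36.005 / 0.6028 = 59.73 m/s.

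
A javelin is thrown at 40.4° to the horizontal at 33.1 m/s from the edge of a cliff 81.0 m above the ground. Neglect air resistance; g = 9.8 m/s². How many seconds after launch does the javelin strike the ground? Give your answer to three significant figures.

6.81 s

Vertical component: v_y = 33.1 sin 40.4° = 21.45 m/s.
Taking up as positive with launch at y = 81.0 m, landing at y = 0: 0 = 81.0 + 21.45 t − ½(9.8) t².
Solving 4.900 t² − 21.45 t − 81.0 = 0 gives t = [21.45 + √(21.45² + 4·4.900·81.0)] / 9.800 = 6.81 s.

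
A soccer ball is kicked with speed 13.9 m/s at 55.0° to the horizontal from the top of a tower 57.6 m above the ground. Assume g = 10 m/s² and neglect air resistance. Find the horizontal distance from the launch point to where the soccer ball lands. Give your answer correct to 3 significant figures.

37.6 m

Components: v_x = 13.9 cos 55.0° = 7.973 m/s, v_y = 13.9 sin 55.0° = 11.39 m/s.
Vertical: 0 = 57.6 + 11.39 t − ½(10) t² ⇒ 5.000 t² − 11.39 t − 57.6 = 0.
t = [11.39 + √(129.7 + 1152)] / 10.00 = 4.719 s.
Horizontal: R = v_x · t = 7.973 × 4.719 = 37.6 m.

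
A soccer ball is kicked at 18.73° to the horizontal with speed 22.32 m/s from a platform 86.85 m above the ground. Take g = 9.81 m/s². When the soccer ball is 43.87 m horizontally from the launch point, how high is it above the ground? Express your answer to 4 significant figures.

v_x = 22.32 cos 18.73° = 21.138 m/s, v_y0 = 22.32 sin 18.73° = 7.1672 m/s.
Time to reach x = 43.87 m: t = x / v_x = 43.87 / 21.138 = 2.0754 s.
y = 86.85 + v_y0 t − ½ g t² = 86.85 + 7.1672×2.0754 − 4.905×2.0754² = 80.60 m.

80.60 m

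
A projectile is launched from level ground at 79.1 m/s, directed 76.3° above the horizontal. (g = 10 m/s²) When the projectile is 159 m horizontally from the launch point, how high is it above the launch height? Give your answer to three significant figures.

292 m

v_x = 79.1 cos 76.3° = 18.73 m/s, v_y0 = 79.1 sin 76.3° = 76.85 m/s.
Time to reach x = 159 m: t = x / v_x = 159 / 18.73 = 8.489 s.
y = v_y0 t − ½ g t² = 76.85×8.489 − 5.000×8.489² = 292 m.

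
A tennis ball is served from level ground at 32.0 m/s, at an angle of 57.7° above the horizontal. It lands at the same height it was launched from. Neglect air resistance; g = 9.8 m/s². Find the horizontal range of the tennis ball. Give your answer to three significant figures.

For level ground, R = v₀² sin(2θ) / g.
sin(2 × 57.7°) = sin 115.4° = 0.9033.
R = (32.0)² × 0.9033 / 9.8 = 94.4 m.

94.4 m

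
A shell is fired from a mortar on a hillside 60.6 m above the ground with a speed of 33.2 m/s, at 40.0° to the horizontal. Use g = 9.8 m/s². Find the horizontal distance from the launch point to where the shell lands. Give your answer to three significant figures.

Components: v_x = 33.2 cos 40.0° = 25.43 m/s, v_y = 33.2 sin 40.0° = 21.34 m/s.
Vertical: 0 = 60.6 + 21.34 t − ½(9.8) t² ⇒ 4.900 t² − 21.34 t − 60.6 = 0.
t = [21.34 + √(455.4 + 1188)] / 9.800 = 6.314 s.
Horizontal: R = v_x · t = 25.43 × 6.314 = 161 m.

161 m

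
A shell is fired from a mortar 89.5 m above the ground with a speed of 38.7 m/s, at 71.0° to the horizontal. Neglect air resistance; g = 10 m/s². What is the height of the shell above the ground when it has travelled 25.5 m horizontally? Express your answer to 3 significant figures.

143 m

v_x = 38.7 cos 71.0° = 12.60 m/s, v_y0 = 38.7 sin 71.0° = 36.59 m/s.
Time to reach x = 25.5 m: t = x / v_x = 25.5 / 12.60 = 2.024 s.
y = 89.5 + v_y0 t − ½ g t² = 89.5 + 36.59×2.024 − 5.000×2.024² = 143 m.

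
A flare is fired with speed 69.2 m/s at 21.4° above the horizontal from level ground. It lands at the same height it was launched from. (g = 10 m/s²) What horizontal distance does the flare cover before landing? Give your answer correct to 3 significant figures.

Components: v_x = 69.2 cos 21.4° = 64.43 m/s, v_y = 69.2 sin 21.4° = 25.25 m/s.
Time of flight (same landing height): t = 2 v_y / g = 2 × 25.25 / 10 = 5.050 s.
Range: R = v_x · t = 64.43 × 5.050 = 325 m.

325 m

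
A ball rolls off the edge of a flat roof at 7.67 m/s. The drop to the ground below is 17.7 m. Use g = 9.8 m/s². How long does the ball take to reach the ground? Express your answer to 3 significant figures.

1.90 s

The horizontal speed doesn't affect the fall. With v_y0 = 0, h = ½ g t².
t = √(2 × 17.7 / 9.8) = √3.612 = 1.90 s.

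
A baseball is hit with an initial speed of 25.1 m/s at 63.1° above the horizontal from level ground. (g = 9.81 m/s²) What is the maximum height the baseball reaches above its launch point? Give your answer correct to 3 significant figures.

25.5 m

Vertical component of launch velocity: v_y = 25.1 sin 63.1° = 22.38 m/s.
At the highest point the vertical velocity is zero, so v_y² = 2 g h_max.
h_max = (22.38)² / (2 × 9.81) = 500.9 / 19.62 = 25.5 m.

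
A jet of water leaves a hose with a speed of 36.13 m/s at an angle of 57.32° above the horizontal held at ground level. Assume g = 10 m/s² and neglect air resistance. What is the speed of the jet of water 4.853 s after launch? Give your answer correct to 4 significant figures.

26.62 m/s

v_x = 36.13 cos 57.32° = 19.508 m/s (constant).
v_y(t) = 36.13 sin 57.32° − g t = 30.411 − 10 × 4.853 = -18.119 m/s.
Speed = √(v_x² + v_y²) = √(380.56 + 328.30) = 26.62 m/s.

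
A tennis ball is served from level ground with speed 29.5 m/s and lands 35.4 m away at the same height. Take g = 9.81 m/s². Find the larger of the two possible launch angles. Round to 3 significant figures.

Level-ground range: R = v₀² sin(2θ)/g ⇒ sin 2θ = R g / v₀² = 35.4×9.81/29.5² = 0.3991.
2θ = arcsin(0.3991) = 23.52° or 180° − 23.52° = 156.48°.
So θ = 11.8° or θ = 78.2°.

78.2°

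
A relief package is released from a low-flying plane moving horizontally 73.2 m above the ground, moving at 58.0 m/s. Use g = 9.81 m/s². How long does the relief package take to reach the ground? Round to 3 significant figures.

3.86 s

The horizontal speed doesn't affect the fall. With v_y0 = 0, h = ½ g t².
t = √(2 × 73.2 / 9.81) = √14.92 = 3.86 s.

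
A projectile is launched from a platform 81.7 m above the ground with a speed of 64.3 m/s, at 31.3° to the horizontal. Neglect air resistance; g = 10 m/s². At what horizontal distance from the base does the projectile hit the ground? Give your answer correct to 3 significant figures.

472 m

Components: v_x = 64.3 cos 31.3° = 54.94 m/s, v_y = 64.3 sin 31.3° = 33.41 m/s.
Vertical: 0 = 81.7 + 33.41 t − ½(10) t² ⇒ 5.000 t² − 33.41 t − 81.7 = 0.
t = [33.41 + √(1116 + 1634)] / 10.00 = 8.585 s.
Horizontal: R = v_x · t = 54.94 × 8.585 = 472 m.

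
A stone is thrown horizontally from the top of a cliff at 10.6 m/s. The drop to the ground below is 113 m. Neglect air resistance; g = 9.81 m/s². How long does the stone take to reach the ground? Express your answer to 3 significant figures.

The horizontal speed doesn't affect the fall. With v_y0 = 0, h = ½ g t².
t = √(2 × 113 / 9.81) = √23.04 = 4.80 s.

4.80 s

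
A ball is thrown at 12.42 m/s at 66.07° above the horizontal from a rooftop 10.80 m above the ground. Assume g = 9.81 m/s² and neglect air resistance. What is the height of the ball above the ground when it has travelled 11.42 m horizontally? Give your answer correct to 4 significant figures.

11.33 m

v_x = 12.42 cos 66.07° = 5.0378 m/s, v_y0 = 12.42 sin 66.07° = 11.352 m/s.
Time to reach x = 11.42 m: t = x / v_x = 11.42 / 5.0378 = 2.2669 s.
y = 10.80 + v_y0 t − ½ g t² = 10.80 + 11.352×2.2669 − 4.905×2.2669² = 11.33 m.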